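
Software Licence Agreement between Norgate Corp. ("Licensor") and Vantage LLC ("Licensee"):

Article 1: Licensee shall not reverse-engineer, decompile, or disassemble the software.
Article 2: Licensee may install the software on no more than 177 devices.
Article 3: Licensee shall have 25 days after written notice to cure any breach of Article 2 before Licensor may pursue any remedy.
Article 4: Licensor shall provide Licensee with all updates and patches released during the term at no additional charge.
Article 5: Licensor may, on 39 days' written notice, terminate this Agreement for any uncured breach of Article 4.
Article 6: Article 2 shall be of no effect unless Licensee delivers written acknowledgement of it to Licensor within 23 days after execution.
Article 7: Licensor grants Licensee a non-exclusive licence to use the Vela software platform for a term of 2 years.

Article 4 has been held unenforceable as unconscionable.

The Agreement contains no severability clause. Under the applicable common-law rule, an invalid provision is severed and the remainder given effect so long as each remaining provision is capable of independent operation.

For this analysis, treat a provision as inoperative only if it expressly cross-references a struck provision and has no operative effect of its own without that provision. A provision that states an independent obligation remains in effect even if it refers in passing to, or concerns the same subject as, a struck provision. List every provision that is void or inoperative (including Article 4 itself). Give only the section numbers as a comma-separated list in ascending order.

4, 5

Article 4 is struck. The only function of Article 5 is the termination right for breach of Article 4, so it cannot stand once Article 4 is removed. Under the stated default rule, only provisions that cannot operate independently fall away; the rest are enforced. That leaves Article 1, Article 2, Article 3, Article 6, and Article 7 in effect.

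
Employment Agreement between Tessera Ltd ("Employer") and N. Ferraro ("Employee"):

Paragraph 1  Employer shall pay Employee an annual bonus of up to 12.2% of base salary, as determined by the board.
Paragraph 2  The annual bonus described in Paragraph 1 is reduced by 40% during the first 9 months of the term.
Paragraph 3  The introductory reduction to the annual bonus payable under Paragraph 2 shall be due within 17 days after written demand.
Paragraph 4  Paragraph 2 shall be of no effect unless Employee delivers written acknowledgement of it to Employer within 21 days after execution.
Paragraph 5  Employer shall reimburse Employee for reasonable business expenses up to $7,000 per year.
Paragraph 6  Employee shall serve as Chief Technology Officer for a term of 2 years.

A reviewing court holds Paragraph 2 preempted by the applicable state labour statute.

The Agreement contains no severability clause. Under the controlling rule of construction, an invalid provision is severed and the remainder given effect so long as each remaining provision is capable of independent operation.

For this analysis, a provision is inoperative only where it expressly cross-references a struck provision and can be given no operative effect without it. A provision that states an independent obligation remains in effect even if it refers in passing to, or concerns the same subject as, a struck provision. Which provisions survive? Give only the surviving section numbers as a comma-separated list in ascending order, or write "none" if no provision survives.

Paragraph 2 is struck. Paragraph 3 does nothing except set the payment deadline for the introductory reduction to the annual bonus by reference to Paragraph 2; with Paragraph 2 gone it has no independent effect and is inoperative. Paragraph 4 has no operative effect of its own apart from Paragraph 2 and is therefore inoperative. Under the stated default rule, only provisions that cannot operate independently fall away; the rest are enforced. The provisions still in force are Paragraph 1, Paragraph 5, and Paragraph 6.

1, 5, 6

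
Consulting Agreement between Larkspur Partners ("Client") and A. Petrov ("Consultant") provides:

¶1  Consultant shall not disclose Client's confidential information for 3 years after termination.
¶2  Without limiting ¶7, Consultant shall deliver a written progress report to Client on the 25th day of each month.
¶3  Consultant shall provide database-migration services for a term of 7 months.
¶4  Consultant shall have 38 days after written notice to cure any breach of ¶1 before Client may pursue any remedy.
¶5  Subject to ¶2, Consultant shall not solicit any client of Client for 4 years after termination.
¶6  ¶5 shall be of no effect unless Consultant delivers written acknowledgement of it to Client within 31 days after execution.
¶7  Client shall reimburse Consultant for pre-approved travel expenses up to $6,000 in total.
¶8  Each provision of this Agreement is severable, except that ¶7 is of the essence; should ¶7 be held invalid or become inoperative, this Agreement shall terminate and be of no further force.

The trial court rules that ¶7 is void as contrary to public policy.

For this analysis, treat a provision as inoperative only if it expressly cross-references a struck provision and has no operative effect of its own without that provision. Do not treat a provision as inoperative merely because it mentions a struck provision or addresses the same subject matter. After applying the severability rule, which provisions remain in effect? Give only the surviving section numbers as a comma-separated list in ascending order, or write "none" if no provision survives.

none

¶7 is struck. No other provision's operative terms depend on ¶7. ¶8 makes ¶7 an essential term, and ¶7 is the provision held invalid; under ¶8, the entire Agreement is therefore void. No provision of the Agreement survives.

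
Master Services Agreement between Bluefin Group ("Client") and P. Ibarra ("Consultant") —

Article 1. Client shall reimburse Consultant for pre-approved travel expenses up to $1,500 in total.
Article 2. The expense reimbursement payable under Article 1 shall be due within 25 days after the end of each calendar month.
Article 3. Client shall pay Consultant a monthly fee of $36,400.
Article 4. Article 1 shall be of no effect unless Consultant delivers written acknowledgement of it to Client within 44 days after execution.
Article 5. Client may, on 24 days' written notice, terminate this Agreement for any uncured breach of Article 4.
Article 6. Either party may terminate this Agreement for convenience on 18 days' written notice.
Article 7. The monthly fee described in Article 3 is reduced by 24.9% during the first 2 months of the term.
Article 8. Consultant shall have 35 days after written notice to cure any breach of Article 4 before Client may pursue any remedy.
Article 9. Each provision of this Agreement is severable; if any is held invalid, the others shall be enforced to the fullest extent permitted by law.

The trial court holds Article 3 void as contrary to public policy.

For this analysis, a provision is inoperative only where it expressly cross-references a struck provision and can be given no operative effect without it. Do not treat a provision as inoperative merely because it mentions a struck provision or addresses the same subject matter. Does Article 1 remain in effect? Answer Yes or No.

Article 3 is struck. Article 7 has no operative effect of its own apart from Article 3 and is therefore inoperative. Article 9 is a severability clause and preserves every provision that can still be given independent effect. Article 1, Article 2, Article 4, Article 5, Article 6, Article 8, and Article 9 remain in effect. Article 1 is among the surviving provisions, so the answer is yes.

Yes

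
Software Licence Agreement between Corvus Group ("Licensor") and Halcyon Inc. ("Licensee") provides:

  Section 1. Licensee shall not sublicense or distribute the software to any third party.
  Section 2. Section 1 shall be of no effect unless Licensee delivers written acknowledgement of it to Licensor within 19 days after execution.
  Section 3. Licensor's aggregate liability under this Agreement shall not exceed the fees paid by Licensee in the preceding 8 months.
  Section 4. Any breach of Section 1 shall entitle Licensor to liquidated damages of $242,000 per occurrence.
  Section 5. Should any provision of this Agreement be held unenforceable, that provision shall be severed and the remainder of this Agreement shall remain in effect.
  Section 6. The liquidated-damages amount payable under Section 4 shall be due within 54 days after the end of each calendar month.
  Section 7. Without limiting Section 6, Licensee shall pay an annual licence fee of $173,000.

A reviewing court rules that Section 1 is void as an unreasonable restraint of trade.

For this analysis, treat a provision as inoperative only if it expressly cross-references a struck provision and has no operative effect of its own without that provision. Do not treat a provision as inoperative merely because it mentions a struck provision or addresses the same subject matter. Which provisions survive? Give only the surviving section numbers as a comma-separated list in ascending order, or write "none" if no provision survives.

Section 1 is struck. Section 2 operates only by reference to Section 1, so it falls with Section 1. The whole of Section 4 is the liquidated-damages amount, defined by reference to Section 1, so Section 4 cannot stand once Section 1 is removed. Section 6 has no operative effect of its own apart from Section 4 and is therefore inoperative. Although Section 7 refers to Section 6, its operative terms do not depend on Section 6, so it remains in effect. Section 5 is a severability clause and preserves every provision that can still be given independent effect. Section 3, Section 5, and Section 7 remain in effect.

3, 5, 7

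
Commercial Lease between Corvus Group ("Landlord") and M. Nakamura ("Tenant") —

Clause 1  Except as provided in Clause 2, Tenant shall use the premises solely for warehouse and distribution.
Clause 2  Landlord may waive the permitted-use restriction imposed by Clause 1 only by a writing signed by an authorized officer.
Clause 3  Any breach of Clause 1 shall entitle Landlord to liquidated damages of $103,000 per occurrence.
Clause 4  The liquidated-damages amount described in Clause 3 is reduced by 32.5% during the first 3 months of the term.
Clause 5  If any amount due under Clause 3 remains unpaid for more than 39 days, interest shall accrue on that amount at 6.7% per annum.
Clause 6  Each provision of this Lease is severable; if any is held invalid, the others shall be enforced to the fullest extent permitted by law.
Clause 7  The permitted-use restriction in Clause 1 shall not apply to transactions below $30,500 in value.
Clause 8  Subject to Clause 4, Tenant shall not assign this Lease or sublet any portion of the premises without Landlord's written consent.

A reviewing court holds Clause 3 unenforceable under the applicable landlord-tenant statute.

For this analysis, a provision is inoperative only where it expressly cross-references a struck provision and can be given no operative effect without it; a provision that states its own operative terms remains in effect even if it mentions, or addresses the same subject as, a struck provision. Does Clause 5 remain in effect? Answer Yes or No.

No

Clause 3 is struck. Clause 4 does nothing except set the introductory reduction to the liquidated-damages amount by reference to Clause 3; with Clause 3 gone it has no independent effect and is inoperative. Clause 5 operates only by reference to Clause 3, so it falls with Clause 3. Although Clause 8 refers to Clause 4, its operative terms do not depend on Clause 4, so it remains in effect. Clause 6 is a severability clause and preserves every provision that can still be given independent effect. Clause 1, Clause 2, Clause 6, Clause 7, and Clause 8 remain in effect. Clause 5 is among the inoperative provisions, so the answer is no.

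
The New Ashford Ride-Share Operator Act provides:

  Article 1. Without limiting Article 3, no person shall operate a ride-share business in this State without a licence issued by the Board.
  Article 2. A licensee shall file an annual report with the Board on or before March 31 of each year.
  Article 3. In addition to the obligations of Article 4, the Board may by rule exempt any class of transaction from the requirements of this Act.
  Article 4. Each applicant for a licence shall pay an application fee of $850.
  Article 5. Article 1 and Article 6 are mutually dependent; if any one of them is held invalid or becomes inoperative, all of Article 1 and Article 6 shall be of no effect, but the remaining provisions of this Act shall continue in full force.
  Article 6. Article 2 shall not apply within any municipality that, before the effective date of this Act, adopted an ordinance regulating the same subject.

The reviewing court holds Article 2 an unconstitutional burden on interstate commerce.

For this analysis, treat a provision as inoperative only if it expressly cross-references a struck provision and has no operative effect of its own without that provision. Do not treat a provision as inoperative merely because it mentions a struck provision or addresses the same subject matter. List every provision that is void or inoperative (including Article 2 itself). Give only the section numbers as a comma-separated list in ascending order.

Article 2 is struck. Article 6 has no operative effect of its own apart from Article 2 and is therefore inoperative. Article 5 declares Article 1 and Article 6 mutually dependent; since one of them has fallen, all of them are of no effect. That brings down Article 1 as well. The remainder continues in force under Article 5. Article 3, Article 4, and Article 5 remain in effect.

1, 2, 6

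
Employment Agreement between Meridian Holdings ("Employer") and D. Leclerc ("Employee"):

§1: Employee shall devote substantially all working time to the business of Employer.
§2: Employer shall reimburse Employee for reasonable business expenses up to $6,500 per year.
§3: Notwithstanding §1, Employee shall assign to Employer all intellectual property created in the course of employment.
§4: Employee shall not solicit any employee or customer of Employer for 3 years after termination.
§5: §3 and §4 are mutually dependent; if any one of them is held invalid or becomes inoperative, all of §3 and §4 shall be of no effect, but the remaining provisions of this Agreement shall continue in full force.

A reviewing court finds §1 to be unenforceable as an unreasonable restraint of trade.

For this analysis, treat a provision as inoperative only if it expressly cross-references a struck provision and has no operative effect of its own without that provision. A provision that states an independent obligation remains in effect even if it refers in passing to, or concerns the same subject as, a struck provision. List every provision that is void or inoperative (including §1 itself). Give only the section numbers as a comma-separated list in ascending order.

§1 is struck. Although §3 refers to §1, its operative terms do not depend on §1, so it remains in effect. Nothing else in the Agreement is defined by reference to §1. §5 ties §3 and §4 together, but none of those is affected here; the remaining provisions continue in force under §5. The provisions still in force are §2, §3, §4, and §5.

1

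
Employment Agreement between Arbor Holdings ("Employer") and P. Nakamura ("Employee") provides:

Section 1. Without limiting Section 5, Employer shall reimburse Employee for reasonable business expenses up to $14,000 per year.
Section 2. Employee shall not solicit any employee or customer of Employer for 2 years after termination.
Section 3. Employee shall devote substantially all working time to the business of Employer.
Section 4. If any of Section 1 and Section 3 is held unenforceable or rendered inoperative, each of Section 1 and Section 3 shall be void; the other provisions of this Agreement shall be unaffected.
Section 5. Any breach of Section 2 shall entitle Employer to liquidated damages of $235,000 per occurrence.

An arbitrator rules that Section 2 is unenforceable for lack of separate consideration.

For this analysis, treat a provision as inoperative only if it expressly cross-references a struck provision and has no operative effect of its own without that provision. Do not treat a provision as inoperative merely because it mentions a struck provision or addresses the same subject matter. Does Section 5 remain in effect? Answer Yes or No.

No

Section 2 is struck. Section 5 operates only by reference to Section 2, so it falls with Section 2. Section 1 mentions Section 5 but its own obligation stands independently of Section 5, so Section 1 is not affected. Section 4 ties Section 1 and Section 3 together, but none of those is affected here; the remaining provisions continue in force under Section 4. Section 1, Section 3, and Section 4 remain in effect. Section 5 is among the inoperative provisions, so the answer is no.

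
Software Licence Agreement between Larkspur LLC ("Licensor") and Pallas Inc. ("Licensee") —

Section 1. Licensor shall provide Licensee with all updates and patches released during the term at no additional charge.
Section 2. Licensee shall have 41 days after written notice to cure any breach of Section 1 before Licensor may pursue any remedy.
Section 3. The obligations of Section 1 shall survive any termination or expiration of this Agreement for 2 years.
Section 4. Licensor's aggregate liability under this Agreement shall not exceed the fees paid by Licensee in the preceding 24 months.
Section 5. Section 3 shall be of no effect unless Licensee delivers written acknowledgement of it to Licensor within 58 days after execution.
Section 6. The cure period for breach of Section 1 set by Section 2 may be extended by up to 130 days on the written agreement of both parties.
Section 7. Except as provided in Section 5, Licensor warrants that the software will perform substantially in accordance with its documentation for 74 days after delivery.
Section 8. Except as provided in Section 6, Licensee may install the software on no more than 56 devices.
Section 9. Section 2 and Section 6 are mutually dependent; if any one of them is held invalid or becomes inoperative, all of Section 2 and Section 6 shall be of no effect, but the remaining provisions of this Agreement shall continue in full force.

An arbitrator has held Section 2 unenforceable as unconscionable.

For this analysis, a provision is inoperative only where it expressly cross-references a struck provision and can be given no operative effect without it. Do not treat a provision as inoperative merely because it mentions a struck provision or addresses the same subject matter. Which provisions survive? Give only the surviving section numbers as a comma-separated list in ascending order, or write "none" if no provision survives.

1, 3, 4, 5, 7, 8, 9

Section 2 is struck. Section 6 does nothing except set the extension of the cure period for breach of Section 1 by reference to Section 2; with Section 2 gone it has no independent effect and is inoperative. Section 8 mentions Section 6 but its own obligation stands independently of Section 6, so Section 8 is not affected. Section 9 declares Section 2 and Section 6 mutually dependent; since one of them has fallen, all of them are of no effect. The remainder continues in force under Section 9. Section 1, Section 3, Section 4, Section 5, Section 7, Section 8, and Section 9 remain in effect.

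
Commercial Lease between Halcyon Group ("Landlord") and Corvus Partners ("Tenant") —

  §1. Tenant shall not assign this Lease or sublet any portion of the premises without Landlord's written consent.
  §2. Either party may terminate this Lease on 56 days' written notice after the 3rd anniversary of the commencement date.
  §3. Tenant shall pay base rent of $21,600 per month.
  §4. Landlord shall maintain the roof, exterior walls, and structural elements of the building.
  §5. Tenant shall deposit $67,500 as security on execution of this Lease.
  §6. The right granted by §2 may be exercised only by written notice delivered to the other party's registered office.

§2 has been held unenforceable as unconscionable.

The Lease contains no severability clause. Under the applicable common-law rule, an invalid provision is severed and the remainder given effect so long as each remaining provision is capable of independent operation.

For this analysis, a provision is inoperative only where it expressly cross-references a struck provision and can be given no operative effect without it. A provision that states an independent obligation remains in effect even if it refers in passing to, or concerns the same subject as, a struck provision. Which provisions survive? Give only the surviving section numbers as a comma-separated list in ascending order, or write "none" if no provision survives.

1, 3, 4, 5

§2 is struck. §6 operates only by reference to §2, so it falls with §2. With no severability clause, the stated default rule severs what cannot stand and enforces each remaining provision that can operate on its own. That leaves §1, §3, §4, and §5 in effect.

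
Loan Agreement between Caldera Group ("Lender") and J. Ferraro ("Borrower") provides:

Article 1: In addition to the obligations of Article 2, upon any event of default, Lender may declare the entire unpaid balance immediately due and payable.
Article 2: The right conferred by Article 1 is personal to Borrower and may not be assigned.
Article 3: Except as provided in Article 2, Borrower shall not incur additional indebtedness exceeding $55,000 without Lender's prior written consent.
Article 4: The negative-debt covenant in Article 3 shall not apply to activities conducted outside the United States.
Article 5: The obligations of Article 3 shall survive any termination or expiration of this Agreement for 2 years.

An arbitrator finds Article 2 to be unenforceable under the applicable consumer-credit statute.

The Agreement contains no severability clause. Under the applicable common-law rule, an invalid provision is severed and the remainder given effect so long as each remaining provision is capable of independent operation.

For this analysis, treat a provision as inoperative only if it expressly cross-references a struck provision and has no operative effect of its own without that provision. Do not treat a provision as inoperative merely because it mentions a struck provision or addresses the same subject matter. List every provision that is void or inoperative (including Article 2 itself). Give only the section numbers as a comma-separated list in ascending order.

Article 2 is struck. Although Article 3 refers to Article 2, its operative terms do not depend on Article 2, so it remains in effect. Article 1 mentions Article 2 but its own obligation stands independently of Article 2, so Article 1 is not affected. No other provision's operative terms depend on Article 2. Under the stated default rule, only provisions that cannot operate independently fall away; the rest are enforced. Article 1, Article 3, Article 4, and Article 5 remain in effect.

2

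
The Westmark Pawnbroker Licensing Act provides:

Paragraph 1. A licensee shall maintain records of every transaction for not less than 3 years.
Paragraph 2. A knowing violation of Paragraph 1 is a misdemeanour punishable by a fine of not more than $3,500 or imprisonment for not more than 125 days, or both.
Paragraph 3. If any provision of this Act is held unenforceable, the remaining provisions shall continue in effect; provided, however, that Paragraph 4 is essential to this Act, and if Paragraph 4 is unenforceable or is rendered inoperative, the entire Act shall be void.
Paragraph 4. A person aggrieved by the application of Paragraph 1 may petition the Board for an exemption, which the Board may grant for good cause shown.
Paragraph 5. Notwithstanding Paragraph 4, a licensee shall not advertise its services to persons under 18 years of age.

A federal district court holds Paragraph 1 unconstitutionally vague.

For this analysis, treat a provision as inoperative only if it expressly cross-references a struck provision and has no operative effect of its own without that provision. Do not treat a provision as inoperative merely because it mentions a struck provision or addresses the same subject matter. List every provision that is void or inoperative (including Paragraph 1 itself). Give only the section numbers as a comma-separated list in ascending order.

1, 2, 3, 4, 5

Paragraph 1 is struck. Paragraph 2 operates only by reference to Paragraph 1, so it falls with Paragraph 1. Paragraph 4 merely fixes the exemption procedure for Paragraph 1; with Paragraph 1 gone it has nothing to operate on and falls away. Paragraph 3 makes Paragraph 4 an essential term, and Paragraph 4 has been rendered inoperative by the cascade; under Paragraph 3, the entire Act is therefore void. No provision of the Act survives.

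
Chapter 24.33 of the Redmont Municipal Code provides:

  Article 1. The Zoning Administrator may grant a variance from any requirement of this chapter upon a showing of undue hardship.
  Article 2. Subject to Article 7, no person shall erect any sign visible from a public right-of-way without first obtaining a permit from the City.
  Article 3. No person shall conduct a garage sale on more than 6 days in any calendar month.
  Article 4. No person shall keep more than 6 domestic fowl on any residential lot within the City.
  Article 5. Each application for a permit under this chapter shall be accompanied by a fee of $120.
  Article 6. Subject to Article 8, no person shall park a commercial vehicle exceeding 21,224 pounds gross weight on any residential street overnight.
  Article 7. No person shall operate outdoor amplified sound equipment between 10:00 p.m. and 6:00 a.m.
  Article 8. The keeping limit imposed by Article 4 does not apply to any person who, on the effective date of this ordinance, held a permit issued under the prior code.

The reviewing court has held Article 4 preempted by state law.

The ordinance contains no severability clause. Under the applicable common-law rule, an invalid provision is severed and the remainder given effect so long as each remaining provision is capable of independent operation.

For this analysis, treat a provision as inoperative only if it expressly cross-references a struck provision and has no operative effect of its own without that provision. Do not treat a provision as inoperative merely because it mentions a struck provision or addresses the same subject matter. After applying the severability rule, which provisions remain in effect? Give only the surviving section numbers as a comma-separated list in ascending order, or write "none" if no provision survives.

Article 4 is struck. Article 8 merely fixes the grandfather exemption from Article 4; with Article 4 gone it has nothing to operate on and falls away. Article 6 mentions Article 8 but its own obligation stands independently of Article 8, so Article 6 is not affected. Under the stated default rule, only provisions that cannot operate independently fall away; the rest are enforced. The provisions still in force are Article 1, Article 2, Article 3, Article 5, Article 6, and Article 7.

1, 2, 3, 5, 6, 7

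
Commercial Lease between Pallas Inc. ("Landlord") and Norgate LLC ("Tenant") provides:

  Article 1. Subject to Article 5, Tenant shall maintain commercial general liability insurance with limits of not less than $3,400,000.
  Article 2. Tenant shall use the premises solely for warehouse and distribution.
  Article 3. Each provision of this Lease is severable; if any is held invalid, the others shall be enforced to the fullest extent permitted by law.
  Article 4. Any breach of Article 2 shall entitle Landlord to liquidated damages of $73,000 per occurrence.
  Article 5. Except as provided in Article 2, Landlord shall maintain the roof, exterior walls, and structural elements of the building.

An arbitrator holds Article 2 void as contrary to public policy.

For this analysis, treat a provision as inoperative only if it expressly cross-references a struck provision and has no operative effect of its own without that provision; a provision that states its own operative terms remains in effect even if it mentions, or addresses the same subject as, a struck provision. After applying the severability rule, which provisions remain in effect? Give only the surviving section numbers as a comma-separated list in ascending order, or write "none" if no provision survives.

1, 3, 5

Article 2 is struck. Article 4 operates only by reference to Article 2, so it falls with Article 2. Article 5 mentions Article 2 but its own obligation stands independently of Article 2, so Article 5 is not affected. Under the severability clause in Article 3, the remaining provisions continue in force. Article 1, Article 3, and Article 5 remain in effect.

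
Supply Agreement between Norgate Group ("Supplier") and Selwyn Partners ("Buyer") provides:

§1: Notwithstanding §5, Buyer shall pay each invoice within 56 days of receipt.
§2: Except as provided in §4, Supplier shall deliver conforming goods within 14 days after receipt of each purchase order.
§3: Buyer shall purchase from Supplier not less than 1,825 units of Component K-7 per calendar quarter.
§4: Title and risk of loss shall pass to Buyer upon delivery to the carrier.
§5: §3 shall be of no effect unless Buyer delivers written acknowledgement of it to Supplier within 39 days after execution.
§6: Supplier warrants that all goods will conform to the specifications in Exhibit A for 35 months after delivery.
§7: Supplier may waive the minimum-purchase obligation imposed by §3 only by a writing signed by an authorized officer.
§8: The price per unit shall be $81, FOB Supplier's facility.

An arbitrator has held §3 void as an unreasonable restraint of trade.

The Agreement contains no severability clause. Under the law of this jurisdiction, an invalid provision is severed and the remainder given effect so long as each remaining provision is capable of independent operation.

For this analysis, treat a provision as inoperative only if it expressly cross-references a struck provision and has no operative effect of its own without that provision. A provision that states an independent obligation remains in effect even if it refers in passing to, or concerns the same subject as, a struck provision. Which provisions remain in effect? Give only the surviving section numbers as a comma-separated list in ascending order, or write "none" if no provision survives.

§3 is struck. The only function of §5 is the acknowledgement condition for §3, so it cannot stand once §3 is removed. The only function of §7 is the waiver condition for §3, so it cannot stand once §3 is removed. §1 mentions §5 but its own obligation stands independently of §5, so §1 is not affected. With no severability clause, the stated default rule severs what cannot stand and enforces each remaining provision that can operate on its own. That leaves §1, §2, §4, §6, and §8 in effect.

1, 2, 4, 6, 8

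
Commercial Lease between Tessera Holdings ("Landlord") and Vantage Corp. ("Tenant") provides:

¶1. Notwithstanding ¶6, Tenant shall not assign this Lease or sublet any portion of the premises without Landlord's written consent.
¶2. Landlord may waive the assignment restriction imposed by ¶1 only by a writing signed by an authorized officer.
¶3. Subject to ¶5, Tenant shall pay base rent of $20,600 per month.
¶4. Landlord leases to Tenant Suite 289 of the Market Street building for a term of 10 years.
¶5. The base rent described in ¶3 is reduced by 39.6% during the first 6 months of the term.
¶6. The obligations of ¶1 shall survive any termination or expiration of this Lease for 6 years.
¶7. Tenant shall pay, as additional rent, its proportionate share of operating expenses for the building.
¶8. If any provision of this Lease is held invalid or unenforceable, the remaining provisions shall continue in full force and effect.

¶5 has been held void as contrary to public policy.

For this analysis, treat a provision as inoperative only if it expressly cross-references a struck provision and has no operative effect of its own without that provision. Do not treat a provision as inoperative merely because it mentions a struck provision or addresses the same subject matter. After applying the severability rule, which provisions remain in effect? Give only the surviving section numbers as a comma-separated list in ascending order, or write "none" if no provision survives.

¶5 is struck. Although ¶3 refers to ¶5, its operative terms do not depend on ¶5, so it remains in effect. Nothing else in the Lease is defined by reference to ¶5. ¶8 is a severability clause and preserves every provision that can still be given independent effect. That leaves ¶1, ¶2, ¶3, ¶4, ¶6, ¶7, and ¶8 in effect.

1, 2, 3, 4, 6, 7, 8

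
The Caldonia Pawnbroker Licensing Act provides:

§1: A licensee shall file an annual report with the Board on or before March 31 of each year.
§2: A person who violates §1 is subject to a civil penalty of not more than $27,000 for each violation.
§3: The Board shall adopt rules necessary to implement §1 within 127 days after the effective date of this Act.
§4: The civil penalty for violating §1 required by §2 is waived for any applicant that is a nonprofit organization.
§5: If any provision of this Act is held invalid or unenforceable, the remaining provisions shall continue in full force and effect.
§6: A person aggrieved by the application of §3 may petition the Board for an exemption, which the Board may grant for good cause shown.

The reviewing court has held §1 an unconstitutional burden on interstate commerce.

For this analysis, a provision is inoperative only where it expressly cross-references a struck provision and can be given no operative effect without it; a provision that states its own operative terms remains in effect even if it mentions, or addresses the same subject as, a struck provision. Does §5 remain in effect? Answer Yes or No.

Yes

§1 is struck. §2 has no operative effect of its own apart from §1 and is therefore inoperative. §3 merely fixes the rulemaking mandate for §1; with §1 gone it has nothing to operate on and falls away. §4 has no operative effect of its own apart from §2 and is therefore inoperative. §6 has no operative effect of its own apart from §3 and is therefore inoperative. §5 is a severability clause and preserves every provision that can still be given independent effect. Only §5 remains in effect. §5 is among the surviving provisions, so the answer is yes.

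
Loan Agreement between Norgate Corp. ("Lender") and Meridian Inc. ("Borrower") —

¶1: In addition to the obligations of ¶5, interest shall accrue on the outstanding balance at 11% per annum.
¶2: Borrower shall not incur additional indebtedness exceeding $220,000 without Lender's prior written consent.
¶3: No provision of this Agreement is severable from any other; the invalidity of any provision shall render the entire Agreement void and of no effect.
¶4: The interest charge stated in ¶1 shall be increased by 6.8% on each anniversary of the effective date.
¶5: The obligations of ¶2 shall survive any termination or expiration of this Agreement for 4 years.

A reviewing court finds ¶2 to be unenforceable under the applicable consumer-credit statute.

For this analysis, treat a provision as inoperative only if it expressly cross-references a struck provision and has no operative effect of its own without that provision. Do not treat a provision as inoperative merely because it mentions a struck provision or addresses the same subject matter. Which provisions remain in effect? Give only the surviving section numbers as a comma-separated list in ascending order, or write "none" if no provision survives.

¶2 is struck. ¶5 operates only by reference to ¶2, so it falls with ¶2. ¶3 provides that the Agreement is not severable, so the invalidity of any one provision voids the entire Agreement. No provision of the Agreement survives.

none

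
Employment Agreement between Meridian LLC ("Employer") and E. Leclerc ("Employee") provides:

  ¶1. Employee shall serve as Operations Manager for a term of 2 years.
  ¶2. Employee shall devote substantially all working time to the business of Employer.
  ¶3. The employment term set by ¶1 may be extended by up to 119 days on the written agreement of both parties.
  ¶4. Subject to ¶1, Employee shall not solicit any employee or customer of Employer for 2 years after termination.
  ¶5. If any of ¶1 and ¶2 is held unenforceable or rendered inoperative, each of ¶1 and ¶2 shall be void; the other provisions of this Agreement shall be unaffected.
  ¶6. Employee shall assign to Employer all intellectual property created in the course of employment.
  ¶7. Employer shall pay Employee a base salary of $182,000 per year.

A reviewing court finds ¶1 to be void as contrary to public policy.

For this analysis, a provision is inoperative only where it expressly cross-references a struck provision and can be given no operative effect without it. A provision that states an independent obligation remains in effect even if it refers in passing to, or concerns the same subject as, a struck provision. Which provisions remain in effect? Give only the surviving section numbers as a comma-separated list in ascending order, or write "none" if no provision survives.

¶1 is struck. ¶3 operates only by reference to ¶1, so it falls with ¶1. ¶4 mentions ¶1 but its own obligation stands independently of ¶1, so ¶4 is not affected. ¶5 declares ¶1 and ¶2 mutually dependent; since one of them has fallen, all of them are of no effect. That brings down ¶2 as well. The remainder continues in force under ¶5. ¶4, ¶5, ¶6, and ¶7 remain in effect.

4, 5, 6, 7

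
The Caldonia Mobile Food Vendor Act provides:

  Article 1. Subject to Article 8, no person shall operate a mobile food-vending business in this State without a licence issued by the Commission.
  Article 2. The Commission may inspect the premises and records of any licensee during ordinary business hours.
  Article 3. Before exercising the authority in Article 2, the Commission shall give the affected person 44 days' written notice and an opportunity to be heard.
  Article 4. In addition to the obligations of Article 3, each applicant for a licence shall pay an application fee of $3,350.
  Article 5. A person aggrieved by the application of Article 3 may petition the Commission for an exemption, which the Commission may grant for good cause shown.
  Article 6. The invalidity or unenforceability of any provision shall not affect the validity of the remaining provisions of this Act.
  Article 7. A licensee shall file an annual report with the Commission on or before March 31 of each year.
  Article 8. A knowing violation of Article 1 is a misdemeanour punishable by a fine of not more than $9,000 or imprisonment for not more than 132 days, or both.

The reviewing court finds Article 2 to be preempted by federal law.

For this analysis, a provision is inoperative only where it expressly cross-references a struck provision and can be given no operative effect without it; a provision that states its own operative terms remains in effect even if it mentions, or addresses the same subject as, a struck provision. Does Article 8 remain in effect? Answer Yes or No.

Yes

Article 2 is struck. The only function of Article 3 is the notice-and-hearing requirement for Article 2, so it cannot stand once Article 2 is removed. The only function of Article 5 is the exemption procedure for Article 3, so it cannot stand once Article 3 is removed. Although Article 4 refers to Article 3, its operative terms do not depend on Article 3, so it remains in effect. Article 6 is a severability clause and preserves every provision that can still be given independent effect. The provisions still in force are Article 1, Article 4, Article 6, Article 7, and Article 8. Article 8 is among the surviving provisions, so the answer is yes.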